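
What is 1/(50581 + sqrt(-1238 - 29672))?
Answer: 50581/2558468471 - I*sqrt(30910)/2558468471 ≈ 1.977e-5 - 6.8718e-8*I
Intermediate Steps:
1/(50581 + sqrt(-1238 - 29672)) = 1/(50581 + sqrt(-30910)) = 1/(50581 + I*sqrt(30910))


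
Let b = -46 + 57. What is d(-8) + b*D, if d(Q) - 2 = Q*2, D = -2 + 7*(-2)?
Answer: -190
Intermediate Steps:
b = 11
D = -16 (D = -2 - 14 = -16)
d(Q) = 2 + 2*Q (d(Q) = 2 + Q*2 = 2 + 2*Q)
d(-8) + b*D = (2 + 2*(-8)) + 11*(-16) = (2 - 16) - 176 = -14 - 176 = -190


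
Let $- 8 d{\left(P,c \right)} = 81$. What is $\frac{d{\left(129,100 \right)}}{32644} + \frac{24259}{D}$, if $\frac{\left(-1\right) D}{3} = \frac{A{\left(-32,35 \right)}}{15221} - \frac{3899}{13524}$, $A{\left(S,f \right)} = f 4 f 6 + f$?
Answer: $- \frac{62100533531535395}{12637229632096} \approx -4914.1$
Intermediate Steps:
$A{\left(S,f \right)} = f + 24 f^{2}$ ($A{\left(S,f \right)} = 4 f f 6 + f = 4 f^{2} \cdot 6 + f = 24 f^{2} + f = f + 24 f^{2}$)
$d{\left(P,c \right)} = - \frac{81}{8}$ ($d{\left(P,c \right)} = \left(- \frac{1}{8}\right) 81 = - \frac{81}{8}$)
$D = - \frac{48390323}{9802324}$ ($D = - 3 \left(\frac{35 \left(1 + 24 \cdot 35\right)}{15221} - \frac{3899}{13524}\right) = - 3 \left(35 \left(1 + 840\right) \frac{1}{15221} - \frac{557}{1932}\right) = - 3 \left(35 \cdot 841 \cdot \frac{1}{15221} - \frac{557}{1932}\right) = - 3 \left(29435 \cdot \frac{1}{15221} - \frac{557}{1932}\right) = - 3 \left(\frac{29435}{15221} - \frac{557}{1932}\right) = \left(-3\right) \frac{48390323}{29406972} = - \frac{48390323}{9802324} \approx -4.9366$)
$\frac{d{\left(129,100 \right)}}{32644} + \frac{24259}{D} = - \frac{81}{8 \cdot 32644} + \frac{24259}{- \frac{48390323}{9802324}} = \left(- \frac{81}{8}\right) \frac{1}{32644} + 24259 \left(- \frac{9802324}{48390323}\right) = - \frac{81}{261152} - \frac{237794577916}{48390323} = - \frac{62100533531535395}{12637229632096}$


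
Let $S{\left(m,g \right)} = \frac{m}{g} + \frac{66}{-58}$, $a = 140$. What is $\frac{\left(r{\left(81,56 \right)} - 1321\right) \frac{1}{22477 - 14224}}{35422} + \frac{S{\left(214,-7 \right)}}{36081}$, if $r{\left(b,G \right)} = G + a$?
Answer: $- \frac{30000288859}{33987481012926} \approx -0.00088269$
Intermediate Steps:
$r{\left(b,G \right)} = 140 + G$ ($r{\left(b,G \right)} = G + 140 = 140 + G$)
$S{\left(m,g \right)} = - \frac{33}{29} + \frac{m}{g}$ ($S{\left(m,g \right)} = \frac{m}{g} + 66 \left(- \frac{1}{58}\right) = \frac{m}{g} - \frac{33}{29} = - \frac{33}{29} + \frac{m}{g}$)
$\frac{\left(r{\left(81,56 \right)} - 1321\right) \frac{1}{22477 - 14224}}{35422} + \frac{S{\left(214,-7 \right)}}{36081} = \frac{\left(\left(140 + 56\right) - 1321\right) \frac{1}{22477 - 14224}}{35422} + \frac{- \frac{33}{29} + \frac{214}{-7}}{36081} = \frac{196 - 1321}{8253} \cdot \frac{1}{35422} + \left(- \frac{33}{29} + 214 \left(- \frac{1}{7}\right)\right) \frac{1}{36081} = \left(-1125\right) \frac{1}{8253} \cdot \frac{1}{35422} + \left(- \frac{33}{29} - \frac{214}{7}\right) \frac{1}{36081} = \left(- \frac{125}{917}\right) \frac{1}{35422} - \frac{6437}{7324443} = - \frac{125}{32481974} - \frac{6437}{7324443} = - \frac{30000288859}{33987481012926}$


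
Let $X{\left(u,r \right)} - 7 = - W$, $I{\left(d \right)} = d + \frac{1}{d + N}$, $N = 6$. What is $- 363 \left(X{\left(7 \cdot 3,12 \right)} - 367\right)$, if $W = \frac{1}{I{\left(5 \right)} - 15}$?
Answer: $\frac{14240127}{109} \approx 1.3064 \cdot 10^{5}$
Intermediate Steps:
$I{\left(d \right)} = d + \frac{1}{6 + d}$ ($I{\left(d \right)} = d + \frac{1}{d + 6} = d + \frac{1}{6 + d}$)
$W = - \frac{11}{109}$ ($W = \frac{1}{\frac{1 + 5^{2} + 6 \cdot 5}{6 + 5} - 15} = \frac{1}{\frac{1 + 25 + 30}{11} - 15} = \frac{1}{\frac{1}{11} \cdot 56 - 15} = \frac{1}{\frac{56}{11} - 15} = \frac{1}{- \frac{109}{11}} = - \frac{11}{109} \approx -0.10092$)
$X{\left(u,r \right)} = \frac{774}{109}$ ($X{\left(u,r \right)} = 7 - - \frac{11}{109} = 7 + \frac{11}{109} = \frac{774}{109}$)
$- 363 \left(X{\left(7 \cdot 3,12 \right)} - 367\right) = - 363 \left(\frac{774}{109} - 367\right) = \left(-363\right) \left(- \frac{39229}{109}\right) = \frac{14240127}{109}$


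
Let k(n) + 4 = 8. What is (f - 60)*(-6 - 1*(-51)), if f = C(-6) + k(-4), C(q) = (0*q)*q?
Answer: -2520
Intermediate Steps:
k(n) = 4 (k(n) = -4 + 8 = 4)
C(q) = 0 (C(q) = 0*q = 0)
f = 4 (f = 0 + 4 = 4)
(f - 60)*(-6 - 1*(-51)) = (4 - 60)*(-6 - 1*(-51)) = -56*(-6 + 51) = -56*45 = -2520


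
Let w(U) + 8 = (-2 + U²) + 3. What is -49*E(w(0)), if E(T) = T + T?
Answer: 686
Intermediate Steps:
w(U) = -7 + U² (w(U) = -8 + ((-2 + U²) + 3) = -8 + (1 + U²) = -7 + U²)
E(T) = 2*T
-49*E(w(0)) = -98*(-7 + 0²) = -98*(-7 + 0) = -98*(-7) = -49*(-14) = 686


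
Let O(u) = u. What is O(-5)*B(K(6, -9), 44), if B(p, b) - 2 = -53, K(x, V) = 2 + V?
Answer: 255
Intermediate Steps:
B(p, b) = -51 (B(p, b) = 2 - 53 = -51)
O(-5)*B(K(6, -9), 44) = -5*(-51) = 255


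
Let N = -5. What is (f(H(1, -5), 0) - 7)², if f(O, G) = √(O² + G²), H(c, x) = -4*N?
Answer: 169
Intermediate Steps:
H(c, x) = 20 (H(c, x) = -4*(-5) = 20)
f(O, G) = √(G² + O²)
(f(H(1, -5), 0) - 7)² = (√(0² + 20²) - 7)² = (√(0 + 400) - 7)² = (√400 - 7)² = (20 - 7)² = 13² = 169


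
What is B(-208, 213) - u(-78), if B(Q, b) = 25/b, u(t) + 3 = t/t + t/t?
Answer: 238/213 ≈ 1.1174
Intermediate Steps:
u(t) = -1 (u(t) = -3 + (t/t + t/t) = -3 + (1 + 1) = -3 + 2 = -1)
B(-208, 213) - u(-78) = 25/213 - 1*(-1) = 25*(1/213) + 1 = 25/213 + 1 = 238/213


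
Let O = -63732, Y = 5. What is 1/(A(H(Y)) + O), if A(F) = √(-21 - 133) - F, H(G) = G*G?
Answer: -63757/4064955203 - I*√154/4064955203 ≈ -1.5685e-5 - 3.0528e-9*I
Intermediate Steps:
H(G) = G²
A(F) = -F + I*√154 (A(F) = √(-154) - F = I*√154 - F = -F + I*√154)
1/(A(H(Y)) + O) = 1/((-1*5² + I*√154) - 63732) = 1/((-1*25 + I*√154) - 63732) = 1/((-25 + I*√154) - 63732) = 1/(-63757 + I*√154)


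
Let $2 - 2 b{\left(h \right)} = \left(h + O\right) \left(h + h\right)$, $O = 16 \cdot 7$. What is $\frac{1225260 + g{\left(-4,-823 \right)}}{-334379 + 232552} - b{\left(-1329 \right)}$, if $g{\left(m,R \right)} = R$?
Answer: $\frac{164692950747}{101827} \approx 1.6174 \cdot 10^{6}$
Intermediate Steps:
$O = 112$
$b{\left(h \right)} = 1 - h \left(112 + h\right)$ ($b{\left(h \right)} = 1 - \frac{\left(h + 112\right) \left(h + h\right)}{2} = 1 - \frac{\left(112 + h\right) 2 h}{2} = 1 - \frac{2 h \left(112 + h\right)}{2} = 1 - h \left(112 + h\right)$)
$\frac{1225260 + g{\left(-4,-823 \right)}}{-334379 + 232552} - b{\left(-1329 \right)} = \frac{1225260 - 823}{-334379 + 232552} - \left(1 - \left(-1329\right)^{2} - -148848\right) = \frac{1224437}{-101827} - \left(1 - 1766241 + 148848\right) = 1224437 \left(- \frac{1}{101827}\right) - \left(1 - 1766241 + 148848\right) = - \frac{1224437}{101827} - -1617392 = - \frac{1224437}{101827} + 1617392 = \frac{164692950747}{101827}$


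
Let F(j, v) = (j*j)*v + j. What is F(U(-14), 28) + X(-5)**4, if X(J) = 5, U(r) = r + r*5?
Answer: 198109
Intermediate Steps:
U(r) = 6*r (U(r) = r + 5*r = 6*r)
F(j, v) = j + v*j**2 (F(j, v) = j**2*v + j = v*j**2 + j = j + v*j**2)
F(U(-14), 28) + X(-5)**4 = (6*(-14))*(1 + (6*(-14))*28) + 5**4 = -84*(1 - 84*28) + 625 = -84*(1 - 2352) + 625 = -84*(-2351) + 625 = 197484 + 625 = 198109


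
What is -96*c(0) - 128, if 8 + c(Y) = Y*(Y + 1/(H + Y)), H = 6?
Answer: 640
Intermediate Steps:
c(Y) = -8 + Y*(Y + 1/(6 + Y))
-96*c(0) - 128 = -96*(-48 + 0³ - 7*0 + 6*0²)/(6 + 0) - 128 = -96*(-48 + 0 + 0 + 6*0)/6 - 128 = -16*(-48 + 0 + 0 + 0) - 128 = -16*(-48) - 128 = -96*(-8) - 128 = 768 - 128 = 640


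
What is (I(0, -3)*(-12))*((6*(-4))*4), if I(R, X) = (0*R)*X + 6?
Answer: 6912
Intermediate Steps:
I(R, X) = 6 (I(R, X) = 0*X + 6 = 0 + 6 = 6)
(I(0, -3)*(-12))*((6*(-4))*4) = (6*(-12))*((6*(-4))*4) = -(-1728)*4 = -72*(-96) = 6912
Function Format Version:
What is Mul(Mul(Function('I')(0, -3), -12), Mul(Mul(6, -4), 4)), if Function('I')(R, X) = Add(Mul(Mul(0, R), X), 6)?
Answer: 6912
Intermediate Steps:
Function('I')(R, X) = 6 (Function('I')(R, X) = Add(Mul(0, X), 6) = Add(0, 6) = 6)
Mul(Mul(Function('I')(0, -3), -12), Mul(Mul(6, -4), 4)) = Mul(Mul(6, -12), Mul(Mul(6, -4), 4)) = Mul(-72, Mul(-24, 4)) = Mul(-72, -96) = 6912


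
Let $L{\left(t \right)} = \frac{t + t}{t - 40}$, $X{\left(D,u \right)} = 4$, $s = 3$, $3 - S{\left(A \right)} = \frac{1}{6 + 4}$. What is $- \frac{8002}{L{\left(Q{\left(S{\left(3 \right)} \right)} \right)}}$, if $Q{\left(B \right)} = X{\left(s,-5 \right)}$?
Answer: $36009$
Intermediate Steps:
$S{\left(A \right)} = \frac{29}{10}$ ($S{\left(A \right)} = 3 - \frac{1}{6 + 4} = 3 - \frac{1}{10} = \frac{29}{10}$)
$Q{\left(B \right)} = 4$
$L{\left(t \right)} = \frac{2 t}{-40 + t}$
$- \frac{8002}{L{\left(Q{\left(S{\left(3 \right)} \right)} \right)}} = - \frac{8002}{2 \cdot 4 \frac{1}{-40 + 4}} = - \frac{8002}{2 \cdot 4 \frac{1}{-36}} = - \frac{8002}{2 \cdot 4 \left(- \frac{1}{36}\right)} = - \frac{8002}{- \frac{2}{9}} = \left(-8002\right) \left(- \frac{9}{2}\right) = 36009$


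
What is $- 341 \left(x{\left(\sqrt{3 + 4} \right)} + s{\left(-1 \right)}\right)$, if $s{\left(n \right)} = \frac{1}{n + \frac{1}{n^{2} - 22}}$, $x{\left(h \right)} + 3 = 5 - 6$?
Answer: $\frac{3379}{2} \approx 1689.5$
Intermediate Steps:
$x{\left(h \right)} = -4$ ($x{\left(h \right)} = -3 + \left(5 - 6\right) = -3 - 1 = -4$)
$s{\left(n \right)} = \frac{1}{n + \frac{1}{-22 + n^{2}}}$
$- 341 \left(x{\left(\sqrt{3 + 4} \right)} + s{\left(-1 \right)}\right) = - 341 \left(-4 + \frac{-22 + \left(-1\right)^{2}}{1 + \left(-1\right)^{3} - -22}\right) = - 341 \left(-4 + \frac{-22 + 1}{1 - 1 + 22}\right) = - 341 \left(-4 + \frac{1}{22} \left(-21\right)\right) = - 341 \left(-4 - \frac{21}{22}\right) = - \frac{341 \left(-109\right)}{22} = \left(-1\right) \left(- \frac{3379}{2}\right) = \frac{3379}{2}$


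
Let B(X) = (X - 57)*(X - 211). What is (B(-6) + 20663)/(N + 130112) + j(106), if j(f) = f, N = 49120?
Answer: 9516463/89616 ≈ 106.19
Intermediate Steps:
B(X) = (-211 + X)*(-57 + X) (B(X) = (-57 + X)*(-211 + X) = (-211 + X)*(-57 + X))
(B(-6) + 20663)/(N + 130112) + j(106) = ((12027 + (-6)² - 268*(-6)) + 20663)/(49120 + 130112) + 106 = ((12027 + 36 + 1608) + 20663)/179232 + 106 = (13671 + 20663)*(1/179232) + 106 = 34334*(1/179232) + 106 = 17167/89616 + 106 = 9516463/89616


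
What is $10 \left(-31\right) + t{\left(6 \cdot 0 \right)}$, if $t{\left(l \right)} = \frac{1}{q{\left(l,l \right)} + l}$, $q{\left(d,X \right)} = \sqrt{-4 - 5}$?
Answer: $-310 - \frac{i}{3} \approx -310.0 - 0.33333 i$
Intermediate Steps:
$q{\left(d,X \right)} = 3 i$ ($q{\left(d,X \right)} = \sqrt{-9} = 3 i$)
$t{\left(l \right)} = \frac{1}{l + 3 i}$ ($t{\left(l \right)} = \frac{1}{3 i + l} = \frac{1}{l + 3 i}$)
$10 \left(-31\right) + t{\left(6 \cdot 0 \right)} = 10 \left(-31\right) + \frac{1}{6 \cdot 0 + 3 i} = -310 + \frac{1}{0 + 3 i} = -310 + \frac{1}{3 i} = -310 - \frac{i}{3}$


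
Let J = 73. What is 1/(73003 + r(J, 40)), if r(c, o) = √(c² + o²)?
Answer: 73003/5329431080 - 13*√41/5329431080 ≈ 1.3682e-5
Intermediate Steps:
1/(73003 + r(J, 40)) = 1/(73003 + √(73² + 40²)) = 1/(73003 + √(5329 + 1600)) = 1/(73003 + √6929) = 1/(73003 + 13*√41)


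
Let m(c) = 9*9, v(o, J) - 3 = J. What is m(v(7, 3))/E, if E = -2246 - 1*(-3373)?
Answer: 81/1127 ≈ 0.071872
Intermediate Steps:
E = 1127 (E = -2246 + 3373 = 1127)
v(o, J) = 3 + J
m(c) = 81
m(v(7, 3))/E = 81/1127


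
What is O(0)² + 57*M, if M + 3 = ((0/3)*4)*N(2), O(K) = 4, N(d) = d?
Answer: -155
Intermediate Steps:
M = -3 (M = -3 + ((0/3)*4)*2 = -3 + ((0*(⅓))*4)*2 = -3 + (0*4)*2 = -3 + 0*2 = -3 + 0 = -3)
O(0)² + 57*M = 4² + 57*(-3) = 16 - 171 = -155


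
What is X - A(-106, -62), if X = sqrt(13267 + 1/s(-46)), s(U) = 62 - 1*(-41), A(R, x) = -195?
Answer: 195 + sqrt(140749706)/103 ≈ 310.18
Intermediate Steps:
s(U) = 103 (s(U) = 62 + 41 = 103)
X = sqrt(140749706)/103 (X = sqrt(13267 + 1/103) = sqrt(1366502/103) = sqrt(140749706)/103 ≈ 115.18)
X - A(-106, -62) = sqrt(140749706)/103 - 1*(-195) = sqrt(140749706)/103 + 195 = 195 + sqrt(140749706)/103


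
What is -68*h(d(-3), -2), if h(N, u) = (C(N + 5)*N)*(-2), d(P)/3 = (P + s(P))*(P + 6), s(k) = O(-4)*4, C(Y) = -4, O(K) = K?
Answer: 93024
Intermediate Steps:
s(k) = -16 (s(k) = -4*4 = -16)
d(P) = 3*(-16 + P)*(6 + P) (d(P) = 3*((P - 16)*(P + 6)) = 3*((-16 + P)*(6 + P)) = 3*(-16 + P)*(6 + P))
h(N, u) = 8*N (h(N, u) = -4*N*(-2) = 8*N)
-68*h(d(-3), -2) = -544*(-288 - 30*(-3) + 3*(-3)²) = -544*(-288 + 90 + 3*9) = -544*(-288 + 90 + 27) = -544*(-171) = -68*(-1368) = 93024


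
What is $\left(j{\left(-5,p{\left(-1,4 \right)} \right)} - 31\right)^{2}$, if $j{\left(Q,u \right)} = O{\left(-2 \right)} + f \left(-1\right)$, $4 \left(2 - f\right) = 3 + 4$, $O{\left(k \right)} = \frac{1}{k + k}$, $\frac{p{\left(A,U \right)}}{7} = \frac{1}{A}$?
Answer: $\frac{3969}{4} \approx 992.25$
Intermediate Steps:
$p{\left(A,U \right)} = \frac{7}{A}$
$O{\left(k \right)} = \frac{1}{2 k}$
$f = \frac{1}{4}$ ($f = 2 - \frac{3 + 4}{4} = 2 - \frac{7}{4} = \frac{1}{4} \approx 0.25$)
$j{\left(Q,u \right)} = - \frac{1}{2}$ ($j{\left(Q,u \right)} = \frac{1}{2 \left(-2\right)} + \frac{1}{4} \left(-1\right) = \frac{1}{2} \left(- \frac{1}{2}\right) - \frac{1}{4} = - \frac{1}{4} - \frac{1}{4} = - \frac{1}{2}$)
$\left(j{\left(-5,p{\left(-1,4 \right)} \right)} - 31\right)^{2} = \left(- \frac{1}{2} - 31\right)^{2} = \left(- \frac{63}{2}\right)^{2} = \frac{3969}{4}$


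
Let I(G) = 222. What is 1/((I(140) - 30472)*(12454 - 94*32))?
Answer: -1/285741500 ≈ -3.4997e-9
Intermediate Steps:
1/((I(140) - 30472)*(12454 - 94*32)) = 1/((222 - 30472)*(12454 - 94*32)) = 1/(-30250*(12454 - 3008)) = 1/(-30250*9446) = 1/(-285741500) = -1/285741500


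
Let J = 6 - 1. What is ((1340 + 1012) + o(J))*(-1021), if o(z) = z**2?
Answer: -2426917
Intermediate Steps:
J = 5
((1340 + 1012) + o(J))*(-1021) = ((1340 + 1012) + 5**2)*(-1021) = (2352 + 25)*(-1021) = 2377*(-1021) = -2426917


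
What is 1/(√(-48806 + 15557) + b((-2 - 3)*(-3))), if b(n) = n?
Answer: 5/11158 - I*√33249/33474 ≈ 0.00044811 - 0.0054473*I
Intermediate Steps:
1/(√(-48806 + 15557) + b((-2 - 3)*(-3))) = 1/(√(-48806 + 15557) + (-2 - 3)*(-3)) = 1/(√(-33249) - 5*(-3)) = 1/(I*√33249 + 15) = 1/(15 + I*√33249)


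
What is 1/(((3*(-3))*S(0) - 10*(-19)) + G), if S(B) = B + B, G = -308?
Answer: -1/118 ≈ -0.0084746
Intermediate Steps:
S(B) = 2*B
1/(((3*(-3))*S(0) - 10*(-19)) + G) = 1/(((3*(-3))*(2*0) - 10*(-19)) - 308) = 1/((-9*0 + 190) - 308) = 1/((0 + 190) - 308) = 1/(190 - 308) = 1/(-118) = -1/118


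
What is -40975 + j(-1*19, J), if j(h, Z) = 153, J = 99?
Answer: -40822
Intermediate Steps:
-40975 + j(-1*19, J) = -40975 + 153 = -40822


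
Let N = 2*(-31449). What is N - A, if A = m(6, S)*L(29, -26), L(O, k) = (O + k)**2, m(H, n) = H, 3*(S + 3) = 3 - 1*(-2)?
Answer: -62952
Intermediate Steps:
S = -4/3 (S = -3 + (3 - 1*(-2))/3 = -3 + (3 + 2)/3 = -3 + (1/3)*5 = -3 + 5/3 = -4/3 ≈ -1.3333)
N = -62898
A = 54 (A = 6*(29 - 26)**2 = 6*3**2 = 6*9 = 54)
N - A = -62898 - 1*54 = -62898 - 54 = -62952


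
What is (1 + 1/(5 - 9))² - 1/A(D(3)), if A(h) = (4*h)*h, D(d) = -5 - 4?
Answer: 725/1296 ≈ 0.55941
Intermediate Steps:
D(d) = -9
A(h) = 4*h²
(1 + 1/(5 - 9))² - 1/A(D(3)) = (1 + 1/(5 - 9))² - 1/(4*(-9)²) = (1 + 1/(-4))² - 1/(4*81) = (1 - ¼)² - 1/324 = (¾)² - 1*1/324 = 9/16 - 1/324 = 725/1296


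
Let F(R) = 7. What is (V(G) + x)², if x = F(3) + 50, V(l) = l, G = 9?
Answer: 4356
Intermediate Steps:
x = 57 (x = 7 + 50 = 57)
(V(G) + x)² = (9 + 57)² = 66² = 4356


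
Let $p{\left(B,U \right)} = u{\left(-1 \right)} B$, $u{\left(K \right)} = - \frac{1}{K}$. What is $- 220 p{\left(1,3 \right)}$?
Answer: $-220$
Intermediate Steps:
$p{\left(B,U \right)} = B$ ($p{\left(B,U \right)} = - \frac{1}{-1} B = \left(-1\right) \left(-1\right) B = 1 B = B$)
$- 220 p{\left(1,3 \right)} = \left(-220\right) 1 = -220$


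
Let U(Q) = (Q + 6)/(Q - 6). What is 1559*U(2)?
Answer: -3118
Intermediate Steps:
U(Q) = (6 + Q)/(-6 + Q)
1559*U(2) = 1559*((6 + 2)/(-6 + 2)) = 1559*(8/(-4)) = 1559*(-1/4*8) = 1559*(-2) = -3118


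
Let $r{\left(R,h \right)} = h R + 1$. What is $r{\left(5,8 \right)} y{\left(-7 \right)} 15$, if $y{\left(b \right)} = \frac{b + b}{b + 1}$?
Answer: $1435$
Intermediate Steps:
$r{\left(R,h \right)} = 1 + R h$ ($r{\left(R,h \right)} = R h + 1 = 1 + R h$)
$y{\left(b \right)} = \frac{2 b}{1 + b}$
$r{\left(5,8 \right)} y{\left(-7 \right)} 15 = \left(1 + 5 \cdot 8\right) 2 \left(-7\right) \frac{1}{1 - 7} \cdot 15 = \left(1 + 40\right) 2 \left(-7\right) \frac{1}{-6} \cdot 15 = 41 \cdot 2 \left(-7\right) \left(- \frac{1}{6}\right) 15 = 41 \cdot \frac{7}{3} \cdot 15 = \frac{287}{3} \cdot 15 = 1435$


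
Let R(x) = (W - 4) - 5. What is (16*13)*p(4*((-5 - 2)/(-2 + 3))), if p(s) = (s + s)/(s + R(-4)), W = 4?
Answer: 11648/33 ≈ 352.97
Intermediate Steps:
R(x) = -5 (R(x) = (4 - 4) - 5 = 0 - 5 = -5)
p(s) = 2*s/(-5 + s) (p(s) = (s + s)/(s - 5) = (2*s)/(-5 + s) = 2*s/(-5 + s))
(16*13)*p(4*((-5 - 2)/(-2 + 3))) = (16*13)*(2*(4*((-5 - 2)/(-2 + 3)))/(-5 + 4*((-5 - 2)/(-2 + 3)))) = 208*(2*(4*(-7/1))/(-5 + 4*(-7/1))) = 208*(2*(4*(-7*1))/(-5 + 4*(-7*1))) = 208*(2*(4*(-7))/(-5 + 4*(-7))) = 208*(2*(-28)/(-5 - 28)) = 208*(2*(-28)/(-33)) = 208*(2*(-28)*(-1/33)) = 208*(56/33) = 11648/33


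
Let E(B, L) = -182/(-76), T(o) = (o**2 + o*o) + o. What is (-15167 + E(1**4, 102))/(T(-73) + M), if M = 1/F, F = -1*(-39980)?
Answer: -3839779150/2680192573 ≈ -1.4326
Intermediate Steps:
F = 39980
T(o) = o + 2*o**2 (T(o) = (o**2 + o**2) + o = 2*o**2 + o = o + 2*o**2)
E(B, L) = 91/38 (E(B, L) = -182*(-1/76) = 91/38)
M = 1/39980 ≈ 2.5013e-5
(-15167 + E(1**4, 102))/(T(-73) + M) = (-15167 + 91/38)/(-73*(1 + 2*(-73)) + 1/39980) = -576255/(38*(-73*(1 - 146) + 1/39980)) = -576255/(38*(-73*(-145) + 1/39980)) = -576255/(38*(10585 + 1/39980)) = -576255/(38*423188301/39980) = -576255/38*39980/423188301 = -3839779150/2680192573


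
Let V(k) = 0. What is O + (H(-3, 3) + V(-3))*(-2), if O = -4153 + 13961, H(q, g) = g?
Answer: 9802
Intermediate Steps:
O = 9808
O + (H(-3, 3) + V(-3))*(-2) = 9808 + (3 + 0)*(-2) = 9808 + 3*(-2) = 9808 - 6 = 9802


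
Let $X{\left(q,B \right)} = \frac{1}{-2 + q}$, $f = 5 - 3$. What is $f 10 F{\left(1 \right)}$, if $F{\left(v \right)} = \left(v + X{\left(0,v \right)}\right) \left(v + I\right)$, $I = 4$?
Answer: $50$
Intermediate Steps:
$f = 2$
$F{\left(v \right)} = \left(4 + v\right) \left(- \frac{1}{2} + v\right)$ ($F{\left(v \right)} = \left(v + \frac{1}{-2 + 0}\right) \left(v + 4\right) = \left(v + \frac{1}{-2}\right) \left(4 + v\right) = \left(v - \frac{1}{2}\right) \left(4 + v\right) = \left(- \frac{1}{2} + v\right) \left(4 + v\right) = \left(4 + v\right) \left(- \frac{1}{2} + v\right)$)
$f 10 F{\left(1 \right)} = 2 \cdot 10 \left(-2 + 1^{2} + \frac{7}{2} \cdot 1\right) = 20 \left(-2 + 1 + \frac{7}{2}\right) = 20 \cdot \frac{5}{2} = 50$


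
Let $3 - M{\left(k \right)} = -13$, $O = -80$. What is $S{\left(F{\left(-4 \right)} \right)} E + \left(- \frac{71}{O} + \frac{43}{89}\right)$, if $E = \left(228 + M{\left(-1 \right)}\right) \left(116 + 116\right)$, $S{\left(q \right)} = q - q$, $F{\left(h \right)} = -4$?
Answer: $\frac{9759}{7120} \approx 1.3706$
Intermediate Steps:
$M{\left(k \right)} = 16$ ($M{\left(k \right)} = 3 - -13 = 3 + 13 = 16$)
$S{\left(q \right)} = 0$
$E = 56608$ ($E = \left(228 + 16\right) \left(116 + 116\right) = 244 \cdot 232 = 56608$)
$S{\left(F{\left(-4 \right)} \right)} E + \left(- \frac{71}{O} + \frac{43}{89}\right) = 0 \cdot 56608 + \left(- \frac{71}{-80} + \frac{43}{89}\right) = 0 + \left(\left(-71\right) \left(- \frac{1}{80}\right) + 43 \cdot \frac{1}{89}\right) = 0 + \left(\frac{71}{80} + \frac{43}{89}\right) = 0 + \frac{9759}{7120} = \frac{9759}{7120}$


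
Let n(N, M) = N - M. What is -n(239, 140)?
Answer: -99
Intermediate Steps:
-n(239, 140) = -(239 - 1*140) = -(239 - 140) = -1*99 = -99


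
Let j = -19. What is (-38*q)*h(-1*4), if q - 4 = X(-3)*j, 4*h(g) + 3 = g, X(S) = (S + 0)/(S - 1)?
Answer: -5453/8 ≈ -681.63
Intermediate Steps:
X(S) = S/(-1 + S)
h(g) = -¾ + g/4
q = -41/4 (q = 4 - 3/(-1 - 3)*(-19) = 4 - 3/(-4)*(-19) = 4 - 3*(-¼)*(-19) = 4 + (¾)*(-19) = 4 - 57/4 = -41/4 ≈ -10.250)
(-38*q)*h(-1*4) = (-38*(-41/4))*(-¾ + (-1*4)/4) = 779*(-¾ + (¼)*(-4))/2 = 779*(-¾ - 1)/2 = (779/2)*(-7/4) = -5453/8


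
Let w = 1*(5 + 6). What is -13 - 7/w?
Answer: -150/11 ≈ -13.636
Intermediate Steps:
w = 11 (w = 1*11 = 11)
-13 - 7/w = -13 - 7/11 = -150/11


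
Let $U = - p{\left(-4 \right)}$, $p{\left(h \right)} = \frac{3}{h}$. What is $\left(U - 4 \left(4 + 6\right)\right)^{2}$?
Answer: $\frac{24649}{16} \approx 1540.6$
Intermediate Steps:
$U = \frac{3}{4}$ ($U = - \frac{3}{-4} = - \frac{3 \left(-1\right)}{4} = \left(-1\right) \left(- \frac{3}{4}\right) = \frac{3}{4} \approx 0.75$)
$\left(U - 4 \left(4 + 6\right)\right)^{2} = \left(\frac{3}{4} - 4 \left(4 + 6\right)\right)^{2} = \left(\frac{3}{4} - 40\right)^{2} = \left(- \frac{157}{4}\right)^{2} = \frac{24649}{16}$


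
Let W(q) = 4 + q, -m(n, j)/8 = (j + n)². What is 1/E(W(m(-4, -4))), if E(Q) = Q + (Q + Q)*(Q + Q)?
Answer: 1/1031748 ≈ 9.6923e-7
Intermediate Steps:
m(n, j) = -8*(j + n)²
E(Q) = Q + 4*Q² (E(Q) = Q + (2*Q)*(2*Q) = Q + 4*Q²)
1/E(W(m(-4, -4))) = 1/((4 - 8*(-4 - 4)²)*(1 + 4*(4 - 8*(-4 - 4)²))) = 1/((4 - 8*(-8)²)*(1 + 4*(4 - 8*(-8)²))) = 1/((4 - 8*64)*(1 + 4*(4 - 8*64))) = 1/((4 - 512)*(1 + 4*(4 - 512))) = 1/(-508*(1 + 4*(-508))) = 1/(-508*(1 - 2032)) = 1/(-508*(-2031)) = 1/1031748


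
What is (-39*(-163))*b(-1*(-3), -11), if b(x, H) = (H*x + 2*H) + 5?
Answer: -317850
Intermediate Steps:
b(x, H) = 5 + 2*H + H*x (b(x, H) = (2*H + H*x) + 5 = 5 + 2*H + H*x)
(-39*(-163))*b(-1*(-3), -11) = (-39*(-163))*(5 + 2*(-11) - (-11)*(-3)) = 6357*(5 - 22 - 11*3) = 6357*(5 - 22 - 33) = 6357*(-50) = -317850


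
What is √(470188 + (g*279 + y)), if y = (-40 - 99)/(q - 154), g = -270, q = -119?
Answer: √29428409829/273 ≈ 628.38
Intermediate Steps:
y = 139/273 (y = (-40 - 99)/(-119 - 154) = -139/(-273) = -139*(-1/273) = 139/273 ≈ 0.50916)
√(470188 + (g*279 + y)) = √(470188 + (-270*279 + 139/273)) = √(470188 + (-75330 + 139/273)) = √(470188 - 20564951/273) = √(107796373/273) = √29428409829/273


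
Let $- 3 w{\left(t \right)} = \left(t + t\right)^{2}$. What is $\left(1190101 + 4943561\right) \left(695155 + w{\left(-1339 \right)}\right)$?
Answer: $-10399049401326$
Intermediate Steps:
$w{\left(t \right)} = - \frac{4 t^{2}}{3}$ ($w{\left(t \right)} = - \frac{\left(t + t\right)^{2}}{3} = - \frac{\left(2 t\right)^{2}}{3} = - \frac{4 t^{2}}{3}$)
$\left(1190101 + 4943561\right) \left(695155 + w{\left(-1339 \right)}\right) = \left(1190101 + 4943561\right) \left(695155 - \frac{4 \left(-1339\right)^{2}}{3}\right) = 6133662 \left(695155 - \frac{7171684}{3}\right) = 6133662 \left(- \frac{5086219}{3}\right) = -10399049401326$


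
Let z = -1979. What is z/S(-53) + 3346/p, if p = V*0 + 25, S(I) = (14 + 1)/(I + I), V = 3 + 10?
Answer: 1058908/75 ≈ 14119.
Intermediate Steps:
V = 13
S(I) = 15/(2*I) (S(I) = 15/((2*I)) = 15*(1/(2*I)) = 15/(2*I))
p = 25 (p = 13*0 + 25 = 0 + 25 = 25)
z/S(-53) + 3346/p = -1979/((15/2)/(-53)) + 3346/25 = -1979/((15/2)*(-1/53)) + 3346*(1/25) = -1979/(-15/106) + 3346/25 = -1979*(-106/15) + 3346/25 = 209774/15 + 3346/25 = 1058908/75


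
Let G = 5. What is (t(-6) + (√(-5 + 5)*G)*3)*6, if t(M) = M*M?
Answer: 216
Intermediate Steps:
t(M) = M²
(t(-6) + (√(-5 + 5)*G)*3)*6 = ((-6)² + (√(-5 + 5)*5)*3)*6 = (36 + (√0*5)*3)*6 = (36 + (0*5)*3)*6 = (36 + 0*3)*6 = (36 + 0)*6 = 36*6 = 216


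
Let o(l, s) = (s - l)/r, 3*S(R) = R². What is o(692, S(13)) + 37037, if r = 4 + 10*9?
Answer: 10442527/282 ≈ 37030.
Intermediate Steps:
r = 94 (r = 4 + 90 = 94)
S(R) = R²/3
o(l, s) = -l/94 + s/94 (o(l, s) = (s - l)/94 = (s - l)*(1/94) = -l/94 + s/94)
o(692, S(13)) + 37037 = (-1/94*692 + ((⅓)*13²)/94) + 37037 = (-346/47 + ((⅓)*169)/94) + 37037 = (-346/47 + (1/94)*(169/3)) + 37037 = (-346/47 + 169/282) + 37037 = -1907/282 + 37037 = 10442527/282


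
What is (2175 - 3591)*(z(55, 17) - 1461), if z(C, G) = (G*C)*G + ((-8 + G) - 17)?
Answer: -20427216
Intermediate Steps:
z(C, G) = -25 + G + C*G² (z(C, G) = (C*G)*G + (-25 + G) = C*G² + (-25 + G) = -25 + G + C*G²)
(2175 - 3591)*(z(55, 17) - 1461) = (2175 - 3591)*((-25 + 17 + 55*17²) - 1461) = -1416*((-25 + 17 + 55*289) - 1461) = -1416*((-25 + 17 + 15895) - 1461) = -1416*(15887 - 1461) = -1416*14426 = -20427216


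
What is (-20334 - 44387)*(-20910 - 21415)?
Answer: 2739316325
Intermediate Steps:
(-20334 - 44387)*(-20910 - 21415) = -64721*(-42325) = 2739316325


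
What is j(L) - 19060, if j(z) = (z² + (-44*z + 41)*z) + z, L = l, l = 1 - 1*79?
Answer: -283948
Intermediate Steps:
l = -78 (l = 1 - 79 = -78)
L = -78
j(z) = z + z² + z*(41 - 44*z) (j(z) = (z² + (41 - 44*z)*z) + z = (z² + z*(41 - 44*z)) + z = z + z² + z*(41 - 44*z))
j(L) - 19060 = -78*(42 - 43*(-78)) - 19060 = -78*(42 + 3354) - 19060 = -78*3396 - 19060 = -264888 - 19060 = -283948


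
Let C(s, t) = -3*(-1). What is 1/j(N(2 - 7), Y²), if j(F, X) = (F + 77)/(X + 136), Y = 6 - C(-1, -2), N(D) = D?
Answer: 145/72 ≈ 2.0139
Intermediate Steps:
C(s, t) = 3
Y = 3 (Y = 6 - 1*3 = 6 - 3 = 3)
j(F, X) = (77 + F)/(136 + X)
1/j(N(2 - 7), Y²) = 1/((77 + (2 - 7))/(136 + 3²)) = 1/((77 - 5)/(136 + 9)) = 1/(72/145) = 145/72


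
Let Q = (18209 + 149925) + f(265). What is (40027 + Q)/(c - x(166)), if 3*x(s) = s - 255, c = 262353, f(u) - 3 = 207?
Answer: 625113/787148 ≈ 0.79415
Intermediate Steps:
f(u) = 210 (f(u) = 3 + 207 = 210)
x(s) = -85 + s/3 (x(s) = (s - 255)/3 = (-255 + s)/3 = -85 + s/3)
Q = 168344 (Q = (18209 + 149925) + 210 = 168134 + 210 = 168344)
(40027 + Q)/(c - x(166)) = (40027 + 168344)/(262353 - (-85 + (⅓)*166)) = 208371/(262353 - (-85 + 166/3)) = 208371/(262353 - 1*(-89/3)) = 208371/(262353 + 89/3) = 208371/(787148/3) = 208371*(3/787148) = 625113/787148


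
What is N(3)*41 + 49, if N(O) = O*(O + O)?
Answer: 787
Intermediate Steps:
N(O) = 2*O**2 (N(O) = O*(2*O) = 2*O**2)
N(3)*41 + 49 = (2*3**2)*41 + 49 = (2*9)*41 + 49 = 18*41 + 49 = 738 + 49 = 787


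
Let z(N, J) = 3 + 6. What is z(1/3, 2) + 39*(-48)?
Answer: -1863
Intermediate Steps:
z(N, J) = 9
z(1/3, 2) + 39*(-48) = 9 + 39*(-48) = 9 - 1872 = -1863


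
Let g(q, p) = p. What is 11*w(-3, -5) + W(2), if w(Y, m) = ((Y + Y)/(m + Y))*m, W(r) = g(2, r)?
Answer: -157/4 ≈ -39.250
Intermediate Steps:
W(r) = r
w(Y, m) = 2*Y*m/(Y + m) (w(Y, m) = ((2*Y)/(Y + m))*m = (2*Y/(Y + m))*m = 2*Y*m/(Y + m))
11*w(-3, -5) + W(2) = 11*(2*(-3)*(-5)/(-3 - 5)) + 2 = 11*(2*(-3)*(-5)/(-8)) + 2 = 11*(2*(-3)*(-5)*(-1/8)) + 2 = 11*(-15/4) + 2 = -165/4 + 2 = -157/4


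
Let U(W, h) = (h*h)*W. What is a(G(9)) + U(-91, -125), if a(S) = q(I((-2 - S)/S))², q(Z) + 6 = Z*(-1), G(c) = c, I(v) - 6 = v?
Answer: -115162466/81 ≈ -1.4218e+6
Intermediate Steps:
U(W, h) = W*h² (U(W, h) = h²*W = W*h²)
I(v) = 6 + v
q(Z) = -6 - Z (q(Z) = -6 + Z*(-1) = -6 - Z)
a(S) = (-12 - (-2 - S)/S)² (a(S) = (-6 - (6 + (-2 - S)/S))² = (-6 + (-6 - (-2 - S)/S))² = (-12 - (-2 - S)/S)²)
a(G(9)) + U(-91, -125) = (-2 + 11*9)²/9² - 91*(-125)² = (-2 + 99)²/81 - 91*15625 = (1/81)*97² - 1421875 = (1/81)*9409 - 1421875 = 9409/81 - 1421875 = -115162466/81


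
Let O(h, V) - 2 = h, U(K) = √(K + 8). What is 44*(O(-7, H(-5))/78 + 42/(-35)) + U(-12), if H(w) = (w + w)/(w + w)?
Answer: -10846/195 + 2*I ≈ -55.62 + 2.0*I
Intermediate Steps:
U(K) = √(8 + K)
H(w) = 1 (H(w) = (2*w)/((2*w)) = (2*w)*(1/(2*w)) = 1)
O(h, V) = 2 + h
44*(O(-7, H(-5))/78 + 42/(-35)) + U(-12) = 44*((2 - 7)/78 + 42/(-35)) + √(8 - 12) = 44*(-5*1/78 + 42*(-1/35)) + √(-4) = 44*(-5/78 - 6/5) + 2*I = 44*(-493/390) + 2*I = -10846/195 + 2*I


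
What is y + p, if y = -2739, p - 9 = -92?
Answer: -2822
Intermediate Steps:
p = -83 (p = 9 - 92 = -83)
y + p = -2739 - 83 = -2822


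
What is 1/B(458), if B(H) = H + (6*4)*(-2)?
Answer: 1/410 ≈ 0.0024390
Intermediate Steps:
B(H) = -48 + H (B(H) = H + 24*(-2) = H - 48 = -48 + H)
1/B(458) = 1/(-48 + 458) = 1/410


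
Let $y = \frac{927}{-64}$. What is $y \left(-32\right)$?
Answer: $\frac{927}{2} \approx 463.5$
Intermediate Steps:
$y = - \frac{927}{64}$ ($y = 927 \left(- \frac{1}{64}\right) = - \frac{927}{64} \approx -14.484$)
$y \left(-32\right) = \left(- \frac{927}{64}\right) \left(-32\right) = \frac{927}{2}$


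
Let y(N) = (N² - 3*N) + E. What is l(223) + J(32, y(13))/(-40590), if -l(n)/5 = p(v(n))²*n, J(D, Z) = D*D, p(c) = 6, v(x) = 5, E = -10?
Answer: -814641812/20295 ≈ -40140.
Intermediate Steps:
y(N) = -10 + N² - 3*N (y(N) = (N² - 3*N) - 10 = -10 + N² - 3*N)
J(D, Z) = D²
l(n) = -180*n (l(n) = -5*6²*n = -180*n)
l(223) + J(32, y(13))/(-40590) = -180*223 + 32²/(-40590) = -40140 + 1024*(-1/40590) = -40140 - 512/20295 = -814641812/20295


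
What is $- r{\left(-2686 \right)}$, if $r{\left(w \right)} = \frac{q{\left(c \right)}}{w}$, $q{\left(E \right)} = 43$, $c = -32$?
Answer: $\frac{43}{2686} \approx 0.016009$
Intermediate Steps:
$r{\left(w \right)} = \frac{43}{w}$
$- r{\left(-2686 \right)} = - \frac{43}{-2686} = - \frac{43 \left(-1\right)}{2686} = \left(-1\right) \left(- \frac{43}{2686}\right) = \frac{43}{2686}$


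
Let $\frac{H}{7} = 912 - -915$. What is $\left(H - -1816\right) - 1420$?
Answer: $13185$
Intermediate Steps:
$H = 12789$ ($H = 7 \left(912 - -915\right) = 7 \left(912 + 915\right) = 7 \cdot 1827 = 12789$)
$\left(H - -1816\right) - 1420 = \left(12789 - -1816\right) - 1420 = \left(12789 + 1816\right) - 1420 = 14605 - 1420 = 13185$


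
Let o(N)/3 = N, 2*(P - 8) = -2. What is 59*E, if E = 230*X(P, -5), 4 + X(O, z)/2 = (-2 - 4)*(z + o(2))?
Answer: -271400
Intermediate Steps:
P = 7 (P = 8 + (1/2)*(-2) = 8 - 1 = 7)
o(N) = 3*N
X(O, z) = -80 - 12*z (X(O, z) = -8 + 2*((-2 - 4)*(z + 3*2)) = -8 + 2*(-6*(z + 6)) = -8 + 2*(-6*(6 + z)) = -8 + 2*(-36 - 6*z) = -8 + (-72 - 12*z) = -80 - 12*z)
E = -4600 (E = 230*(-80 - 12*(-5)) = 230*(-80 + 60) = 230*(-20) = -4600)
59*E = 59*(-4600) = -271400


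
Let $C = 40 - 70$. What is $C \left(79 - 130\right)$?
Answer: $1530$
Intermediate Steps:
$C = -30$ ($C = 40 - 70 = -30$)
$C \left(79 - 130\right) = - 30 \left(79 - 130\right) = \left(-30\right) \left(-51\right) = 1530$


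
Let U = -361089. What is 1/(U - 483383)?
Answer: -1/844472 ≈ -1.1842e-6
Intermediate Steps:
1/(U - 483383) = 1/(-361089 - 483383) = 1/(-844472) = -1/844472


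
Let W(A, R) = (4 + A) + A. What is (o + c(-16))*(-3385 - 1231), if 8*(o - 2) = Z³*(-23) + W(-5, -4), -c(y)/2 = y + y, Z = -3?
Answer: -659511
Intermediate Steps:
W(A, R) = 4 + 2*A
c(y) = -4*y (c(y) = -2*(y + y) = -4*y)
o = 631/8 (o = 2 + ((-3)³*(-23) + (4 + 2*(-5)))/8 = 2 + (-27*(-23) + (4 - 10))/8 = 2 + (621 - 6)/8 = 2 + (⅛)*615 = 2 + 615/8 = 631/8 ≈ 78.875)
(o + c(-16))*(-3385 - 1231) = (631/8 - 4*(-16))*(-3385 - 1231) = (631/8 + 64)*(-4616) = (1143/8)*(-4616) = -659511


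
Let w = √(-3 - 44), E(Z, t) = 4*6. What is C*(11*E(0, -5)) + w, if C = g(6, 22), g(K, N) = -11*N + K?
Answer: -62304 + I*√47 ≈ -62304.0 + 6.8557*I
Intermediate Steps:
E(Z, t) = 24
g(K, N) = K - 11*N
w = I*√47 (w = √(-47) = I*√47 ≈ 6.8557*I)
C = -236 (C = 6 - 11*22 = 6 - 242 = -236)
C*(11*E(0, -5)) + w = -2596*24 + I*√47 = -236*264 + I*√47 = -62304 + I*√47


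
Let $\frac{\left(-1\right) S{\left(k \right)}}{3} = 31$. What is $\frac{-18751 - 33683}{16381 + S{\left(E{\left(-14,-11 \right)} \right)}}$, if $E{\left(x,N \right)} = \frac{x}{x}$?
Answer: $- \frac{26217}{8144} \approx -3.2192$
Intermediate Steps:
$E{\left(x,N \right)} = 1$
$S{\left(k \right)} = -93$ ($S{\left(k \right)} = \left(-3\right) 31 = -93$)
$\frac{-18751 - 33683}{16381 + S{\left(E{\left(-14,-11 \right)} \right)}} = \frac{-18751 - 33683}{16381 - 93} = - \frac{52434}{16288} = \left(-52434\right) \frac{1}{16288} = - \frac{26217}{8144}$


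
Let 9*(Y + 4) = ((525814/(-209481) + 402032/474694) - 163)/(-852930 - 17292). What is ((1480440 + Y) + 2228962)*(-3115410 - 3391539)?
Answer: -3133001008264624012597800776273/129801496138750062 ≈ -2.4137e+13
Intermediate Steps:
Y = -1557609766664692141/389404488416250186 (Y = -4 + (((525814/(-209481) + 402032/474694) - 163)/(-852930 - 17292))/9 = -4 + (((525814*(-1/209481) + 402032*(1/474694)) - 163)/(-870222))/9 = -4 + (((-525814/209481 + 201016/237347) - 163)*(-1/870222))/9 = -4 + ((-82691342762/49719686907 - 163)*(-1/870222))/9 = -4 + (-8187000308603/49719686907*(-1/870222))/9 = -4 + (⅑)*(8187000308603/43267165379583354) = -4 + 8187000308603/389404488416250186 = -1557609766664692141/389404488416250186 ≈ -4.0000)
((1480440 + Y) + 2228962)*(-3115410 - 3391539) = ((1480440 - 1557609766664692141/389404488416250186) + 2228962)*(-3115410 - 3391539) = (576488423221186760669699/389404488416250186 + 2228962)*(-6506949) = (1444456230530448607756631/389404488416250186)*(-6506949) = -3133001008264624012597800776273/129801496138750062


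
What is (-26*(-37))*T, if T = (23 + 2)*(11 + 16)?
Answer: 649350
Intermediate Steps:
T = 675 (T = 25*27 = 675)
(-26*(-37))*T = -26*(-37)*675 = 962*675 = 649350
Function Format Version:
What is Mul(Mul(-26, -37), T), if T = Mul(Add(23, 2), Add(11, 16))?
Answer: 649350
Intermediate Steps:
T = 675 (T = Mul(25, 27) = 675)
Mul(Mul(-26, -37), T) = Mul(Mul(-26, -37), 675) = Mul(962, 675) = 649350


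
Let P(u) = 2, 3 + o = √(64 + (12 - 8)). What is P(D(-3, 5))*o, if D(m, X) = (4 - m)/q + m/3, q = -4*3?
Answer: -6 + 4*√17 ≈ 10.492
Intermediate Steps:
o = -3 + 2*√17 (o = -3 + √(64 + (12 - 8)) = -3 + √(64 + 4) = -3 + √68 = -3 + 2*√17 ≈ 5.2462)
q = -12
D(m, X) = -⅓ + 5*m/12 (D(m, X) = (4 - m)/(-12) + m/3 = (4 - m)*(-1/12) + m*(⅓) = (-⅓ + m/12) + m/3 = -⅓ + 5*m/12)
P(D(-3, 5))*o = 2*(-3 + 2*√17) = -6 + 4*√17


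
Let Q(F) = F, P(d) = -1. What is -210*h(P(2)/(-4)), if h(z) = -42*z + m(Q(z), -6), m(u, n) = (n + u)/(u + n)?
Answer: 1995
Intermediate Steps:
m(u, n) = 1 (m(u, n) = (n + u)/(n + u) = 1)
h(z) = 1 - 42*z (h(z) = -42*z + 1 = 1 - 42*z)
-210*h(P(2)/(-4)) = -210*(1 - (-42)/(-4)) = -210*(1 - (-42)*(-1)/4) = -210*(1 - 42*1/4) = -210*(1 - 21/2) = -210*(-19/2) = 1995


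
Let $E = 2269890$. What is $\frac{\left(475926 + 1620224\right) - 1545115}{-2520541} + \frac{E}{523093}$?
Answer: $\frac{5433108259235}{1318477353313} \approx 4.1207$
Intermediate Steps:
$\frac{\left(475926 + 1620224\right) - 1545115}{-2520541} + \frac{E}{523093} = \frac{\left(475926 + 1620224\right) - 1545115}{-2520541} + \frac{2269890}{523093} = \left(2096150 - 1545115\right) \left(- \frac{1}{2520541}\right) + 2269890 \cdot \frac{1}{523093} = 551035 \left(- \frac{1}{2520541}\right) + \frac{2269890}{523093} = - \frac{551035}{2520541} + \frac{2269890}{523093} = \frac{5433108259235}{1318477353313}$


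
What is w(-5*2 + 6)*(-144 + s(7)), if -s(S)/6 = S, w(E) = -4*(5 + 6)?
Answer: 8184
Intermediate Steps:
w(E) = -44 (w(E) = -4*11 = -44)
s(S) = -6*S
w(-5*2 + 6)*(-144 + s(7)) = -44*(-144 - 6*7) = -44*(-144 - 42) = -44*(-186) = 8184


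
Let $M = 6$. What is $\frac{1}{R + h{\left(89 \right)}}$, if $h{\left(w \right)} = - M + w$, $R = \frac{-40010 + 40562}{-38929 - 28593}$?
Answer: $\frac{33761}{2801887} \approx 0.012049$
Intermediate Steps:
$R = - \frac{276}{33761}$ ($R = \frac{552}{-67522} = 552 \left(- \frac{1}{67522}\right) = - \frac{276}{33761} \approx -0.0081751$)
$h{\left(w \right)} = -6 + w$ ($h{\left(w \right)} = \left(-1\right) 6 + w = -6 + w$)
$\frac{1}{R + h{\left(89 \right)}} = \frac{1}{- \frac{276}{33761} + \left(-6 + 89\right)} = \frac{1}{- \frac{276}{33761} + 83} = \frac{1}{\frac{2801887}{33761}} = \frac{33761}{2801887}$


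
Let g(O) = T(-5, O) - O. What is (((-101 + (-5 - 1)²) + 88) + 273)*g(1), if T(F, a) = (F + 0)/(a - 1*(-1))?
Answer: -1036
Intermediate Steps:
T(F, a) = F/(1 + a) (T(F, a) = F/(a + 1) = F/(1 + a))
g(O) = -O - 5/(1 + O) (g(O) = -5/(1 + O) - O = -O - 5/(1 + O))
(((-101 + (-5 - 1)²) + 88) + 273)*g(1) = (((-101 + (-5 - 1)²) + 88) + 273)*((-5 - 1*1*(1 + 1))/(1 + 1)) = (((-101 + (-6)²) + 88) + 273)*((-5 - 1*1*2)/2) = (((-101 + 36) + 88) + 273)*((-5 - 2)/2) = ((-65 + 88) + 273)*((½)*(-7)) = (23 + 273)*(-7/2) = 296*(-7/2) = -1036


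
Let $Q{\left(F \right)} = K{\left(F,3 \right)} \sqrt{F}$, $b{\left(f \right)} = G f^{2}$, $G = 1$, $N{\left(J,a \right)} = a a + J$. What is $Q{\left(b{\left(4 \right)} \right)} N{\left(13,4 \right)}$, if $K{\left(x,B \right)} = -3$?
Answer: $-348$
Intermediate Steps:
$N{\left(J,a \right)} = J + a^{2}$ ($N{\left(J,a \right)} = a^{2} + J = J + a^{2}$)
$b{\left(f \right)} = f^{2}$ ($b{\left(f \right)} = 1 f^{2} = f^{2}$)
$Q{\left(F \right)} = - 3 \sqrt{F}$
$Q{\left(b{\left(4 \right)} \right)} N{\left(13,4 \right)} = - 3 \sqrt{4^{2}} \left(13 + 4^{2}\right) = - 3 \sqrt{16} \left(13 + 16\right) = \left(-3\right) 4 \cdot 29 = \left(-12\right) 29 = -348$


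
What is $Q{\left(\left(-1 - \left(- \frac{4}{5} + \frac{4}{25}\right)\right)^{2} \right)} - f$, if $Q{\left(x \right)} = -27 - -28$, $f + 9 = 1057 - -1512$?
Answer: $-2559$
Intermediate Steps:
$f = 2560$ ($f = -9 + \left(1057 - -1512\right) = -9 + \left(1057 + 1512\right) = -9 + 2569 = 2560$)
$Q{\left(x \right)} = 1$ ($Q{\left(x \right)} = -27 + 28 = 1$)
$Q{\left(\left(-1 - \left(- \frac{4}{5} + \frac{4}{25}\right)\right)^{2} \right)} - f = 1 - 2560 = -2559$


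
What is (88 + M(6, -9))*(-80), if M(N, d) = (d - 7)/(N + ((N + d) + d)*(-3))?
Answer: -147200/21 ≈ -7009.5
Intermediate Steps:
M(N, d) = (-7 + d)/(-6*d - 2*N) (M(N, d) = (-7 + d)/(N + (N + 2*d)*(-3)) = (-7 + d)/(N + (-6*d - 3*N)) = (-7 + d)/(-6*d - 2*N))
(88 + M(6, -9))*(-80) = (88 + (7 - 1*(-9))/(2*(6 + 3*(-9))))*(-80) = (88 + (7 + 9)/(2*(6 - 27)))*(-80) = (88 + (½)*16/(-21))*(-80) = (88 + (½)*(-1/21)*16)*(-80) = (88 - 8/21)*(-80) = (1840/21)*(-80) = -147200/21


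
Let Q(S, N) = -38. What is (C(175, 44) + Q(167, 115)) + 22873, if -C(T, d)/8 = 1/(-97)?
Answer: 2215003/97 ≈ 22835.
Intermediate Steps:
C(T, d) = 8/97 (C(T, d) = -8/(-97) = -8*(-1/97) = 8/97)
(C(175, 44) + Q(167, 115)) + 22873 = (8/97 - 38) + 22873 = -3678/97 + 22873 = 2215003/97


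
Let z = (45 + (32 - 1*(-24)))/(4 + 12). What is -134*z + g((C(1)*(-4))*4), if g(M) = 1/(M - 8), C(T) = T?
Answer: -10151/12 ≈ -845.92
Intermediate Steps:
g(M) = 1/(-8 + M)
z = 101/16 (z = (45 + (32 + 24))/16 = (45 + 56)*(1/16) = 101*(1/16) = 101/16 ≈ 6.3125)
-134*z + g((C(1)*(-4))*4) = -134*101/16 + 1/(-8 + (1*(-4))*4) = -6767/8 + 1/(-8 - 4*4) = -6767/8 + 1/(-8 - 16) = -6767/8 + 1/(-24) = -6767/8 - 1/24 = -10151/12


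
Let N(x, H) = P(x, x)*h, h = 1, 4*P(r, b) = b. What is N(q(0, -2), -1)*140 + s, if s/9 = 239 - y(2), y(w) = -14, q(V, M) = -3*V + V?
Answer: 2277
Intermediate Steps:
q(V, M) = -2*V
P(r, b) = b/4
s = 2277 (s = 9*(239 - 1*(-14)) = 9*(239 + 14) = 9*253 = 2277)
N(x, H) = x/4 (N(x, H) = (x/4)*1 = x/4)
N(q(0, -2), -1)*140 + s = ((-2*0)/4)*140 + 2277 = ((¼)*0)*140 + 2277 = 0*140 + 2277 = 0 + 2277 = 2277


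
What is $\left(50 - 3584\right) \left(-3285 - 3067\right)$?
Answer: $22447968$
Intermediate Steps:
$\left(50 - 3584\right) \left(-3285 - 3067\right) = \left(-3534\right) \left(-6352\right) = 22447968$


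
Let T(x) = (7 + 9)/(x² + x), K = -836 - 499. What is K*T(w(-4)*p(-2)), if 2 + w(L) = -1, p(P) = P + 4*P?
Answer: -712/31 ≈ -22.968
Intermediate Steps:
p(P) = 5*P
w(L) = -3 (w(L) = -2 - 1 = -3)
K = -1335
T(x) = 16/(x + x²)
K*T(w(-4)*p(-2)) = -21360/(((-15*(-2)))*(1 - 15*(-2))) = -21360/(((-3*(-10)))*(1 - 3*(-10))) = -21360/(30*(1 + 30)) = -21360/(30*31) = -1335*8/465 = -712/31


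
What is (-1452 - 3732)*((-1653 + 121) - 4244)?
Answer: 29942784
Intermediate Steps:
(-1452 - 3732)*((-1653 + 121) - 4244) = -5184*(-1532 - 4244) = -5184*(-5776) = 29942784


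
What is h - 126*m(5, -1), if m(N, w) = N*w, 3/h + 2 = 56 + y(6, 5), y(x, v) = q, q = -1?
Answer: 33393/53 ≈ 630.06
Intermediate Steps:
y(x, v) = -1
h = 3/53 (h = 3/(-2 + (56 - 1)) = 3/(-2 + 55) = 3/53 ≈ 0.056604)
h - 126*m(5, -1) = 3/53 - 630*(-1) = 3/53 - 126*(-5) = 3/53 + 630 = 33393/53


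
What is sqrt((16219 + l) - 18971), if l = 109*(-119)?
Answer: 3*I*sqrt(1747) ≈ 125.39*I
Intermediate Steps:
l = -12971
sqrt((16219 + l) - 18971) = sqrt((16219 - 12971) - 18971) = sqrt(3248 - 18971) = sqrt(-15723) = 3*I*sqrt(1747)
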